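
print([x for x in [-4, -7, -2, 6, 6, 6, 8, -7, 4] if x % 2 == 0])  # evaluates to [-4, -2, 6, 6, 6, 8, 4]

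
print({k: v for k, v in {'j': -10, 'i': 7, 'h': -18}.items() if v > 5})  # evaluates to {'i': 7}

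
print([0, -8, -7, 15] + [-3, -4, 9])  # [0, -8, -7, 15, -3, -4, 9]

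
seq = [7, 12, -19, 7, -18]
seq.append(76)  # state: [7, 12, -19, 7, -18, 76]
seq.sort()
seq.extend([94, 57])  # [-19, -18, 7, 7, 12, 76, 94, 57]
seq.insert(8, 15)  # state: [-19, -18, 7, 7, 12, 76, 94, 57, 15]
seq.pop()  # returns 15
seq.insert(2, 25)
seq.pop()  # 57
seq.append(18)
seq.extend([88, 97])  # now [-19, -18, 25, 7, 7, 12, 76, 94, 18, 88, 97]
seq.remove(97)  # [-19, -18, 25, 7, 7, 12, 76, 94, 18, 88]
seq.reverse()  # [88, 18, 94, 76, 12, 7, 7, 25, -18, -19]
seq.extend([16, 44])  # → [88, 18, 94, 76, 12, 7, 7, 25, -18, -19, 16, 44]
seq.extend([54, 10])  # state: [88, 18, 94, 76, 12, 7, 7, 25, -18, -19, 16, 44, 54, 10]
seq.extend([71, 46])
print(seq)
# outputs [88, 18, 94, 76, 12, 7, 7, 25, -18, -19, 16, 44, 54, 10, 71, 46]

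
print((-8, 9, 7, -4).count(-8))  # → 1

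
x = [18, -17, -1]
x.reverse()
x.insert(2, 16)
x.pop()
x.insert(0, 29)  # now [29, -1, -17, 16]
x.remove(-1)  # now [29, -17, 16]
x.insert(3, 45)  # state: [29, -17, 16, 45]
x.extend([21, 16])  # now [29, -17, 16, 45, 21, 16]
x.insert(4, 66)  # [29, -17, 16, 45, 66, 21, 16]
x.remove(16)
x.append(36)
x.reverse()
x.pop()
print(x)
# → [36, 16, 21, 66, 45, -17]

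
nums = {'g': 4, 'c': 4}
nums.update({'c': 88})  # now {'g': 4, 'c': 88}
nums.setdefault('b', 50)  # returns 50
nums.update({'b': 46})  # {'g': 4, 'c': 88, 'b': 46}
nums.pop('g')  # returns 4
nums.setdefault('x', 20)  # 20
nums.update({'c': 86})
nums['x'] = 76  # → {'c': 86, 'b': 46, 'x': 76}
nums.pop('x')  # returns 76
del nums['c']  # {'b': 46}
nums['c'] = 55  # {'b': 46, 'c': 55}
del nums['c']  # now {'b': 46}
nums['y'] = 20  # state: {'b': 46, 'y': 20}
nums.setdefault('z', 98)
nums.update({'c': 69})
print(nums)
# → {'b': 46, 'y': 20, 'z': 98, 'c': 69}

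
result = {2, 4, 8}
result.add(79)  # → {2, 4, 8, 79}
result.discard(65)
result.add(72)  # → {2, 4, 8, 72, 79}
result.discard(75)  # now {2, 4, 8, 72, 79}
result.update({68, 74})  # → {2, 4, 8, 68, 72, 74, 79}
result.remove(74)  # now {2, 4, 8, 68, 72, 79}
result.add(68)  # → {2, 4, 8, 68, 72, 79}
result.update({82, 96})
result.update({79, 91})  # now {2, 4, 8, 68, 72, 79, 82, 91, 96}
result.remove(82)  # {2, 4, 8, 68, 72, 79, 91, 96}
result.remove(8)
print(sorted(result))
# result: [2, 4, 68, 72, 79, 91, 96]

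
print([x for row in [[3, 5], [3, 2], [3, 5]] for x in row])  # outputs [3, 5, 3, 2, 3, 5]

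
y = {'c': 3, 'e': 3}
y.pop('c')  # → 3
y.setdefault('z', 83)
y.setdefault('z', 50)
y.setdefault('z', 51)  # 83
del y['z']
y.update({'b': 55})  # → {'e': 3, 'b': 55}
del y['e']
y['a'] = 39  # {'b': 55, 'a': 39}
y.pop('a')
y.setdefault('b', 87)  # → 55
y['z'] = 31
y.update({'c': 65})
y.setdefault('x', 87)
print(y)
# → {'b': 55, 'z': 31, 'c': 65, 'x': 87}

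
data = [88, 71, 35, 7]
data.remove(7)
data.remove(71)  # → [88, 35]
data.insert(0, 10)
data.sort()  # [10, 35, 88]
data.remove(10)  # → [35, 88]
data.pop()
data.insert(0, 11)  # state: [11, 35]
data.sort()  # [11, 35]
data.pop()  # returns 35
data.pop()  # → 11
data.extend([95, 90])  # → [95, 90]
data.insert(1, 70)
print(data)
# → [95, 70, 90]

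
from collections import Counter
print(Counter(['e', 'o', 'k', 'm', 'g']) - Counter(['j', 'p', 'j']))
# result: Counter({'e': 1, 'o': 1, 'k': 1, 'm': 1, 'g': 1})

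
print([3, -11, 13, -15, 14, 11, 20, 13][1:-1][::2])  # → [-11, -15, 11]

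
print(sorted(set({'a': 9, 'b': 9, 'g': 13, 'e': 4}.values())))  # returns [4, 9, 13]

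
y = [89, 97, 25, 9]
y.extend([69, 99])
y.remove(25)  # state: [89, 97, 9, 69, 99]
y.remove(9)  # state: [89, 97, 69, 99]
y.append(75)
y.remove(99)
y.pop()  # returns 75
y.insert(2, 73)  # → [89, 97, 73, 69]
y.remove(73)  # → [89, 97, 69]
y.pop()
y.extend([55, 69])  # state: [89, 97, 55, 69]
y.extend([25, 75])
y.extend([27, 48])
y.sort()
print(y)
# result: [25, 27, 48, 55, 69, 75, 89, 97]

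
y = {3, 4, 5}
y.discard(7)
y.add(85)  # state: {3, 4, 5, 85}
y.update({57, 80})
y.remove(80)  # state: {3, 4, 5, 57, 85}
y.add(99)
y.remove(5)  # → {3, 4, 57, 85, 99}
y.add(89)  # {3, 4, 57, 85, 89, 99}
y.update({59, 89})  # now {3, 4, 57, 59, 85, 89, 99}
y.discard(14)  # {3, 4, 57, 59, 85, 89, 99}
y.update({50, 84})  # {3, 4, 50, 57, 59, 84, 85, 89, 99}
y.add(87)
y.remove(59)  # {3, 4, 50, 57, 84, 85, 87, 89, 99}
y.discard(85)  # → {3, 4, 50, 57, 84, 87, 89, 99}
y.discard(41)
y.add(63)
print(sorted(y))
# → [3, 4, 50, 57, 63, 84, 87, 89, 99]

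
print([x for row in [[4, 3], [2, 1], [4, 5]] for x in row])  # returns [4, 3, 2, 1, 4, 5]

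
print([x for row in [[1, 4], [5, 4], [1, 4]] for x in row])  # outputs [1, 4, 5, 4, 1, 4]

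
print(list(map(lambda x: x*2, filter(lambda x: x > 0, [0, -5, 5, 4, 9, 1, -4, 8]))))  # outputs [10, 8, 18, 2, 16]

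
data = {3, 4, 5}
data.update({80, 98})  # {3, 4, 5, 80, 98}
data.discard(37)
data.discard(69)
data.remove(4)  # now {3, 5, 80, 98}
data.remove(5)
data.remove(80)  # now {3, 98}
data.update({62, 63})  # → {3, 62, 63, 98}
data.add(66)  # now {3, 62, 63, 66, 98}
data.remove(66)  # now {3, 62, 63, 98}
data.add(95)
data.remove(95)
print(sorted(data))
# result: [3, 62, 63, 98]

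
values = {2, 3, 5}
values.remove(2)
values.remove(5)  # {3}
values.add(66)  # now {3, 66}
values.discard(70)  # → {3, 66}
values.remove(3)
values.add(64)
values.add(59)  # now {59, 64, 66}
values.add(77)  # {59, 64, 66, 77}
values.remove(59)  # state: {64, 66, 77}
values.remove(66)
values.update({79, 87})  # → {64, 77, 79, 87}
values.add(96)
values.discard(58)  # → {64, 77, 79, 87, 96}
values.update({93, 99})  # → {64, 77, 79, 87, 93, 96, 99}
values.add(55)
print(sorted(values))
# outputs [55, 64, 77, 79, 87, 93, 96, 99]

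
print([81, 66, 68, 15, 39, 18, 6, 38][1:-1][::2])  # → [66, 15, 18]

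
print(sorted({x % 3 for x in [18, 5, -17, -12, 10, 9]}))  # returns [0, 1, 2]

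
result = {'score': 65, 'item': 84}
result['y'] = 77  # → {'score': 65, 'item': 84, 'y': 77}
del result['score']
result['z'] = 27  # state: {'item': 84, 'y': 77, 'z': 27}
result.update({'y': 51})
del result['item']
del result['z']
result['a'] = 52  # {'y': 51, 'a': 52}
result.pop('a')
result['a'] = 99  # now {'y': 51, 'a': 99}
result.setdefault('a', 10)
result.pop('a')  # 99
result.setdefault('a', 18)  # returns 18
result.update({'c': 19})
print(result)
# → {'y': 51, 'a': 18, 'c': 19}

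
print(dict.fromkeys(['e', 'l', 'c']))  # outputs {'e': None, 'l': None, 'c': None}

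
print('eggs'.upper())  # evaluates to EGGS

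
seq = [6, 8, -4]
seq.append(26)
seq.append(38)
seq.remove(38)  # [6, 8, -4, 26]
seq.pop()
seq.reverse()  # [-4, 8, 6]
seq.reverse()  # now [6, 8, -4]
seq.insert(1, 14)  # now [6, 14, 8, -4]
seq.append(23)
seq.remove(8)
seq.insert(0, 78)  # [78, 6, 14, -4, 23]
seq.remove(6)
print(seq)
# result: [78, 14, -4, 23]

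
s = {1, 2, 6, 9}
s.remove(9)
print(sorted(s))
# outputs [1, 2, 6]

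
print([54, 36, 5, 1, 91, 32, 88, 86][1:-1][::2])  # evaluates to [36, 1, 32]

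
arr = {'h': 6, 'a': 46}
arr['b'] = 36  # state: {'h': 6, 'a': 46, 'b': 36}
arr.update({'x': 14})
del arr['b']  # {'h': 6, 'a': 46, 'x': 14}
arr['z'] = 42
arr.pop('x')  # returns 14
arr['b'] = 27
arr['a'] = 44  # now {'h': 6, 'a': 44, 'z': 42, 'b': 27}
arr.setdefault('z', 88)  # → 42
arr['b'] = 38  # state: {'h': 6, 'a': 44, 'z': 42, 'b': 38}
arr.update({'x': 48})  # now {'h': 6, 'a': 44, 'z': 42, 'b': 38, 'x': 48}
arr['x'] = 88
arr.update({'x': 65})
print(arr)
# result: {'h': 6, 'a': 44, 'z': 42, 'b': 38, 'x': 65}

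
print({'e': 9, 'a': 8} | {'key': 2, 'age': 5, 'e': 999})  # {'e': 999, 'a': 8, 'key': 2, 'age': 5}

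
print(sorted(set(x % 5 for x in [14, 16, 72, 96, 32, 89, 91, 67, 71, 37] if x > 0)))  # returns [1, 2, 4]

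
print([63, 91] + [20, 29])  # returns [63, 91, 20, 29]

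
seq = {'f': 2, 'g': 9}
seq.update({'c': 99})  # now {'f': 2, 'g': 9, 'c': 99}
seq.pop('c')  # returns 99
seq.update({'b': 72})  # {'f': 2, 'g': 9, 'b': 72}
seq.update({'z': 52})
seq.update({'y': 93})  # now {'f': 2, 'g': 9, 'b': 72, 'z': 52, 'y': 93}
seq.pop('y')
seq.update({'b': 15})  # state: {'f': 2, 'g': 9, 'b': 15, 'z': 52}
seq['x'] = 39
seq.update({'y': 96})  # {'f': 2, 'g': 9, 'b': 15, 'z': 52, 'x': 39, 'y': 96}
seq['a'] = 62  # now {'f': 2, 'g': 9, 'b': 15, 'z': 52, 'x': 39, 'y': 96, 'a': 62}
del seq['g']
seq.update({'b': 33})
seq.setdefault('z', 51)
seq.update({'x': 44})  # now {'f': 2, 'b': 33, 'z': 52, 'x': 44, 'y': 96, 'a': 62}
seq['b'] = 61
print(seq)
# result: {'f': 2, 'b': 61, 'z': 52, 'x': 44, 'y': 96, 'a': 62}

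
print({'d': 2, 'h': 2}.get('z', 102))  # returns 102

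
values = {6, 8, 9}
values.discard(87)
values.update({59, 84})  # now {6, 8, 9, 59, 84}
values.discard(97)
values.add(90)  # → {6, 8, 9, 59, 84, 90}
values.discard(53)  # {6, 8, 9, 59, 84, 90}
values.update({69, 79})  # {6, 8, 9, 59, 69, 79, 84, 90}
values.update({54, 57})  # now {6, 8, 9, 54, 57, 59, 69, 79, 84, 90}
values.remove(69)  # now {6, 8, 9, 54, 57, 59, 79, 84, 90}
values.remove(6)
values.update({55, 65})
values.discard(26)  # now {8, 9, 54, 55, 57, 59, 65, 79, 84, 90}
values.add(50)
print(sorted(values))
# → [8, 9, 50, 54, 55, 57, 59, 65, 79, 84, 90]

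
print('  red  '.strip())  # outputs red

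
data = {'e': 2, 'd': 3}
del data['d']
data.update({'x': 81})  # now {'e': 2, 'x': 81}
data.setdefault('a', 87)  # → 87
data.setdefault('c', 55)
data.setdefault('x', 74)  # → 81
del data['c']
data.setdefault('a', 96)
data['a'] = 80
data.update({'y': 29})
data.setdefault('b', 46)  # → 46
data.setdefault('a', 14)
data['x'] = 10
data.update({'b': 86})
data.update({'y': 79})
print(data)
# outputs {'e': 2, 'x': 10, 'a': 80, 'y': 79, 'b': 86}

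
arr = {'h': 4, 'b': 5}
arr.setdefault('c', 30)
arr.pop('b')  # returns 5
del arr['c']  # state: {'h': 4}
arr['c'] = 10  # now {'h': 4, 'c': 10}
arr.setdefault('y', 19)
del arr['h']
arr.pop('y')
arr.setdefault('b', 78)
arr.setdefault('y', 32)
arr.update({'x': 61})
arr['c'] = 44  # {'c': 44, 'b': 78, 'y': 32, 'x': 61}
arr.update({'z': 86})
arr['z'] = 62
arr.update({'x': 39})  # {'c': 44, 'b': 78, 'y': 32, 'x': 39, 'z': 62}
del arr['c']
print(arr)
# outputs {'b': 78, 'y': 32, 'x': 39, 'z': 62}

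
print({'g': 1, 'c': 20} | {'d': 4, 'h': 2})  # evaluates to {'g': 1, 'c': 20, 'd': 4, 'h': 2}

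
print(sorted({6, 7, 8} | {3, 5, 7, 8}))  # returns [3, 5, 6, 7, 8]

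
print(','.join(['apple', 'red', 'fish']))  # apple,red,fish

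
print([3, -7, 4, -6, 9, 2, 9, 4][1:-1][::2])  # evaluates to [-7, -6, 2]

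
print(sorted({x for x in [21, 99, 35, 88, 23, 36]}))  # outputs [21, 23, 35, 36, 88, 99]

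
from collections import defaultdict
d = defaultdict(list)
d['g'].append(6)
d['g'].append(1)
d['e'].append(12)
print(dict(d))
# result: {'g': [6, 1], 'e': [12]}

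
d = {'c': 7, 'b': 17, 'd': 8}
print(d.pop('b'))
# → 17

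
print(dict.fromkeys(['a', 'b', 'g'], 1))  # {'a': 1, 'b': 1, 'g': 1}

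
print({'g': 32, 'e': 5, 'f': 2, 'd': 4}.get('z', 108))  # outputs 108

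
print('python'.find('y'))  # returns 1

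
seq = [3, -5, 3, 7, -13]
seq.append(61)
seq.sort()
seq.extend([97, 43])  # [-13, -5, 3, 3, 7, 61, 97, 43]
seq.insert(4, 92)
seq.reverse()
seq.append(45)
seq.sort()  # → [-13, -5, 3, 3, 7, 43, 45, 61, 92, 97]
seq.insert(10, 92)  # [-13, -5, 3, 3, 7, 43, 45, 61, 92, 97, 92]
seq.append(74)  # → [-13, -5, 3, 3, 7, 43, 45, 61, 92, 97, 92, 74]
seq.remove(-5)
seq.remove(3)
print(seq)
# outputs [-13, 3, 7, 43, 45, 61, 92, 97, 92, 74]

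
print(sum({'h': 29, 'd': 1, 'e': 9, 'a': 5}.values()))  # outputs 44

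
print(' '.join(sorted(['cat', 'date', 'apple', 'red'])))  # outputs apple cat date red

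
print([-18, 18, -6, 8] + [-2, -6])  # [-18, 18, -6, 8, -2, -6]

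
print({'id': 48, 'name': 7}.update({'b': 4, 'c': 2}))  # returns None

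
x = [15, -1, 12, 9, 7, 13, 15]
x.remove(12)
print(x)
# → [15, -1, 9, 7, 13, 15]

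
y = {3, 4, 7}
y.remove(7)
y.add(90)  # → {3, 4, 90}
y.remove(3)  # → {4, 90}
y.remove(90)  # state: {4}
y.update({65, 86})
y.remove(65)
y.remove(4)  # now {86}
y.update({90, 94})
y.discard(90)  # {86, 94}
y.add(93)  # {86, 93, 94}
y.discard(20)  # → {86, 93, 94}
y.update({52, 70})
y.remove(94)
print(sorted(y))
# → [52, 70, 86, 93]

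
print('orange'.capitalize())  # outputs Orange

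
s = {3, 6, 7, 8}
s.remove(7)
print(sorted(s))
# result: [3, 6, 8]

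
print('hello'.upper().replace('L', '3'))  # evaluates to HE33O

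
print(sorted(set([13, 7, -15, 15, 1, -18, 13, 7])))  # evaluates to [-18, -15, 1, 7, 13, 15]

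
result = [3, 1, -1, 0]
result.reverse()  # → [0, -1, 1, 3]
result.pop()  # 3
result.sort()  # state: [-1, 0, 1]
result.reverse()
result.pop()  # -1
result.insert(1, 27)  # [1, 27, 0]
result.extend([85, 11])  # [1, 27, 0, 85, 11]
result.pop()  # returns 11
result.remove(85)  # [1, 27, 0]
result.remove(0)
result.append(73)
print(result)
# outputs [1, 27, 73]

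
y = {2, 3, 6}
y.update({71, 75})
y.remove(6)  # {2, 3, 71, 75}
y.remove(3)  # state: {2, 71, 75}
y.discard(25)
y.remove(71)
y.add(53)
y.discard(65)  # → {2, 53, 75}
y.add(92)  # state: {2, 53, 75, 92}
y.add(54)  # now {2, 53, 54, 75, 92}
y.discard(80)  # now {2, 53, 54, 75, 92}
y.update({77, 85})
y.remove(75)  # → {2, 53, 54, 77, 85, 92}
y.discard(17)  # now {2, 53, 54, 77, 85, 92}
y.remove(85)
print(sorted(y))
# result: [2, 53, 54, 77, 92]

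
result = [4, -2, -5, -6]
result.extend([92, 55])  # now [4, -2, -5, -6, 92, 55]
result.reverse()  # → [55, 92, -6, -5, -2, 4]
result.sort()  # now [-6, -5, -2, 4, 55, 92]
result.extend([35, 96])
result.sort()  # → [-6, -5, -2, 4, 35, 55, 92, 96]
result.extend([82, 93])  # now [-6, -5, -2, 4, 35, 55, 92, 96, 82, 93]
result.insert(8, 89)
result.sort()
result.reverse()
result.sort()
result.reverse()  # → [96, 93, 92, 89, 82, 55, 35, 4, -2, -5, -6]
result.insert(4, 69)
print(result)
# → [96, 93, 92, 89, 69, 82, 55, 35, 4, -2, -5, -6]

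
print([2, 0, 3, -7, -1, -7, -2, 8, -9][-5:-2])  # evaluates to [-1, -7, -2]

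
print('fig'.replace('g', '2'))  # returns fi2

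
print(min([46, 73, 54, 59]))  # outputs 46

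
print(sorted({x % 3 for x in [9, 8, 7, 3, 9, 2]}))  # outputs [0, 1, 2]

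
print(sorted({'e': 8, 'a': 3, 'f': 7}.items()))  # [('a', 3), ('e', 8), ('f', 7)]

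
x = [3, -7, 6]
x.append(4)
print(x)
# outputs [3, -7, 6, 4]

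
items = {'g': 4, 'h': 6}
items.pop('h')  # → 6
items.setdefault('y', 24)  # 24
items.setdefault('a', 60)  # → 60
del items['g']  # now {'y': 24, 'a': 60}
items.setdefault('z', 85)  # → 85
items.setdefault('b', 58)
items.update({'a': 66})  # {'y': 24, 'a': 66, 'z': 85, 'b': 58}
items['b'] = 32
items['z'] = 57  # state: {'y': 24, 'a': 66, 'z': 57, 'b': 32}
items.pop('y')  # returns 24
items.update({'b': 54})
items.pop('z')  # 57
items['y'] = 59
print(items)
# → {'a': 66, 'b': 54, 'y': 59}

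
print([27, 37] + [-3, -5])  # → [27, 37, -3, -5]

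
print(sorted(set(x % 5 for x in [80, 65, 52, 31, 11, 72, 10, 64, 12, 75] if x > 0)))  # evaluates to [0, 1, 2, 4]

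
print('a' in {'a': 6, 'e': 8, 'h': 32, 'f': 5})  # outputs True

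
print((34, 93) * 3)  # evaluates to (34, 93, 34, 93, 34, 93)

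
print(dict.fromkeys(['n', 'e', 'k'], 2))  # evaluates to {'n': 2, 'e': 2, 'k': 2}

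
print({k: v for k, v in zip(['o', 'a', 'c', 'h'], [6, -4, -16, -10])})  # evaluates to {'o': 6, 'a': -4, 'c': -16, 'h': -10}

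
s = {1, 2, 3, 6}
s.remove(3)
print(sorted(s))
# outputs [1, 2, 6]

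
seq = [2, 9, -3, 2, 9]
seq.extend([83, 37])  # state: [2, 9, -3, 2, 9, 83, 37]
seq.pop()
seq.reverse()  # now [83, 9, 2, -3, 9, 2]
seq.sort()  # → [-3, 2, 2, 9, 9, 83]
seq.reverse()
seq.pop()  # -3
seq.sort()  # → [2, 2, 9, 9, 83]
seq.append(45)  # [2, 2, 9, 9, 83, 45]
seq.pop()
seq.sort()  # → [2, 2, 9, 9, 83]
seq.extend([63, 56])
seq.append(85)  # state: [2, 2, 9, 9, 83, 63, 56, 85]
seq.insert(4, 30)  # [2, 2, 9, 9, 30, 83, 63, 56, 85]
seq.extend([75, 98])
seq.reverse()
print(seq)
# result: [98, 75, 85, 56, 63, 83, 30, 9, 9, 2, 2]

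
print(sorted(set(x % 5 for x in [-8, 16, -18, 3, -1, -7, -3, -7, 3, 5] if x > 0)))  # [0, 1, 3]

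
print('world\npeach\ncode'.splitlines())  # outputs ['world', 'peach', 'code']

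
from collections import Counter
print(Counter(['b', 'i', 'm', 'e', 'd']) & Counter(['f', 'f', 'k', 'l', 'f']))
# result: Counter()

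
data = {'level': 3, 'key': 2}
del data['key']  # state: {'level': 3}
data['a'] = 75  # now {'level': 3, 'a': 75}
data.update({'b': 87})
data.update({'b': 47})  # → {'level': 3, 'a': 75, 'b': 47}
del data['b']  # {'level': 3, 'a': 75}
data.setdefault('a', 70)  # 75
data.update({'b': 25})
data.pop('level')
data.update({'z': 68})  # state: {'a': 75, 'b': 25, 'z': 68}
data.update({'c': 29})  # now {'a': 75, 'b': 25, 'z': 68, 'c': 29}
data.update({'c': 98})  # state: {'a': 75, 'b': 25, 'z': 68, 'c': 98}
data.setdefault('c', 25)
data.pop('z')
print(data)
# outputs {'a': 75, 'b': 25, 'c': 98}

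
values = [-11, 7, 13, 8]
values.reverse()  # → [8, 13, 7, -11]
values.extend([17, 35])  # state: [8, 13, 7, -11, 17, 35]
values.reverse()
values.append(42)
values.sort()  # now [-11, 7, 8, 13, 17, 35, 42]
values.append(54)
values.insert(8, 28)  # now [-11, 7, 8, 13, 17, 35, 42, 54, 28]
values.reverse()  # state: [28, 54, 42, 35, 17, 13, 8, 7, -11]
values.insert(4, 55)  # [28, 54, 42, 35, 55, 17, 13, 8, 7, -11]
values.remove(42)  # [28, 54, 35, 55, 17, 13, 8, 7, -11]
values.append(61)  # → [28, 54, 35, 55, 17, 13, 8, 7, -11, 61]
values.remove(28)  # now [54, 35, 55, 17, 13, 8, 7, -11, 61]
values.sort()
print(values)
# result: [-11, 7, 8, 13, 17, 35, 54, 55, 61]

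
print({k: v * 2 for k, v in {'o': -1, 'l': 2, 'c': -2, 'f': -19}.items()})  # {'o': -2, 'l': 4, 'c': -4, 'f': -38}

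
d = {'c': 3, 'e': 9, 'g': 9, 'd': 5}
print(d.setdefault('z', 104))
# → 104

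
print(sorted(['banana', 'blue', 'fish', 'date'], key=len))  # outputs ['blue', 'fish', 'date', 'banana']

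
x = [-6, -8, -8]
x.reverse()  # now [-8, -8, -6]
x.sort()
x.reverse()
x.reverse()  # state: [-8, -8, -6]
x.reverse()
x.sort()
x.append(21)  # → [-8, -8, -6, 21]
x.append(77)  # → [-8, -8, -6, 21, 77]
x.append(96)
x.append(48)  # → [-8, -8, -6, 21, 77, 96, 48]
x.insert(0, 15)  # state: [15, -8, -8, -6, 21, 77, 96, 48]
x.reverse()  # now [48, 96, 77, 21, -6, -8, -8, 15]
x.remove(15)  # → [48, 96, 77, 21, -6, -8, -8]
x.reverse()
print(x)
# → [-8, -8, -6, 21, 77, 96, 48]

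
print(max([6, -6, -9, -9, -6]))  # 6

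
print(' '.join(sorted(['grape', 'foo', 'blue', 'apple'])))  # apple blue foo grape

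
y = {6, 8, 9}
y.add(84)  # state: {6, 8, 9, 84}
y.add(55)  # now {6, 8, 9, 55, 84}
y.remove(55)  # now {6, 8, 9, 84}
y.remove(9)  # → {6, 8, 84}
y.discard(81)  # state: {6, 8, 84}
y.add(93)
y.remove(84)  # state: {6, 8, 93}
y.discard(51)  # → {6, 8, 93}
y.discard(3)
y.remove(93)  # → {6, 8}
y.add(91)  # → {6, 8, 91}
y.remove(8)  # {6, 91}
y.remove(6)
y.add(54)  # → {54, 91}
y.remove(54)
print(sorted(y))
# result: [91]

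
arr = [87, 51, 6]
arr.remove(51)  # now [87, 6]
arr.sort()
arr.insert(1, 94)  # [6, 94, 87]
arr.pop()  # 87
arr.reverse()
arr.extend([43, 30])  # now [94, 6, 43, 30]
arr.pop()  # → 30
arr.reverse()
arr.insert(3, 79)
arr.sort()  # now [6, 43, 79, 94]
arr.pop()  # 94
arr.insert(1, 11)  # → [6, 11, 43, 79]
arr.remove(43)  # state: [6, 11, 79]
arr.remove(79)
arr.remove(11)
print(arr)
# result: [6]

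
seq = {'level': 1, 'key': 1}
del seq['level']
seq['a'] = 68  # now {'key': 1, 'a': 68}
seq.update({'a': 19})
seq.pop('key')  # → 1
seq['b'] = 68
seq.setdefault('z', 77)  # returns 77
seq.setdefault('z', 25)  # 77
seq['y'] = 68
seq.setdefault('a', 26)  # 19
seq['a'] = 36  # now {'a': 36, 'b': 68, 'z': 77, 'y': 68}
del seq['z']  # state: {'a': 36, 'b': 68, 'y': 68}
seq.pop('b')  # 68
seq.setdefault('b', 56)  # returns 56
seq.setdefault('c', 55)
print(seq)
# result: {'a': 36, 'y': 68, 'b': 56, 'c': 55}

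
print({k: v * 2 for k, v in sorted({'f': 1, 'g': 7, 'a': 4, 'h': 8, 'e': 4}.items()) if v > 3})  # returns {'a': 8, 'e': 8, 'g': 14, 'h': 16}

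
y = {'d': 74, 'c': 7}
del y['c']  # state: {'d': 74}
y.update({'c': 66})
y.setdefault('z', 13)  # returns 13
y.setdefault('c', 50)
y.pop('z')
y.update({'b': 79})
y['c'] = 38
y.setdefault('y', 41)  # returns 41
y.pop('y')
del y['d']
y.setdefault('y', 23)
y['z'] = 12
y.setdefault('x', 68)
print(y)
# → {'c': 38, 'b': 79, 'y': 23, 'z': 12, 'x': 68}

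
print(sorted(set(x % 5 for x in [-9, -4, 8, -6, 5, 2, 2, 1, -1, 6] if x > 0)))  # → [0, 1, 2, 3]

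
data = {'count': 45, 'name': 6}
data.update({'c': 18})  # {'count': 45, 'name': 6, 'c': 18}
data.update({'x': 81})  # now {'count': 45, 'name': 6, 'c': 18, 'x': 81}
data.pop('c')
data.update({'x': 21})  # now {'count': 45, 'name': 6, 'x': 21}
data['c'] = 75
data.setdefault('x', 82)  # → 21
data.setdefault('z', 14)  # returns 14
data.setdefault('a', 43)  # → 43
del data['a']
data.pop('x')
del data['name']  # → {'count': 45, 'c': 75, 'z': 14}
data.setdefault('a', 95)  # 95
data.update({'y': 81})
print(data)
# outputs {'count': 45, 'c': 75, 'z': 14, 'a': 95, 'y': 81}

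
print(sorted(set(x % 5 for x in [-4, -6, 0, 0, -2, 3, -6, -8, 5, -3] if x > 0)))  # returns [0, 3]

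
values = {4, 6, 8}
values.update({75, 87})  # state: {4, 6, 8, 75, 87}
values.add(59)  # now {4, 6, 8, 59, 75, 87}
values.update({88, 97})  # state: {4, 6, 8, 59, 75, 87, 88, 97}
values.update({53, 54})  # {4, 6, 8, 53, 54, 59, 75, 87, 88, 97}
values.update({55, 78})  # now {4, 6, 8, 53, 54, 55, 59, 75, 78, 87, 88, 97}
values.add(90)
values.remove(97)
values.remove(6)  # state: {4, 8, 53, 54, 55, 59, 75, 78, 87, 88, 90}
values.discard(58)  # {4, 8, 53, 54, 55, 59, 75, 78, 87, 88, 90}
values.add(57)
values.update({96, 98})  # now {4, 8, 53, 54, 55, 57, 59, 75, 78, 87, 88, 90, 96, 98}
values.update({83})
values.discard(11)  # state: {4, 8, 53, 54, 55, 57, 59, 75, 78, 83, 87, 88, 90, 96, 98}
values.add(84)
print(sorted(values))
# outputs [4, 8, 53, 54, 55, 57, 59, 75, 78, 83, 84, 87, 88, 90, 96, 98]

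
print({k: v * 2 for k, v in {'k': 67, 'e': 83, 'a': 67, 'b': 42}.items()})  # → {'k': 134, 'e': 166, 'a': 134, 'b': 84}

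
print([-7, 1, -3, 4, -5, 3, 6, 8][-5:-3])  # [4, -5]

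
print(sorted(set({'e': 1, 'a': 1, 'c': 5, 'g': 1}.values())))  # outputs [1, 5]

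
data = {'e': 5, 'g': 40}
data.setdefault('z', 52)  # 52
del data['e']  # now {'g': 40, 'z': 52}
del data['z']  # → {'g': 40}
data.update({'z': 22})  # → {'g': 40, 'z': 22}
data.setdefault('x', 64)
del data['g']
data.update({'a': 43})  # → {'z': 22, 'x': 64, 'a': 43}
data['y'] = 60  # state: {'z': 22, 'x': 64, 'a': 43, 'y': 60}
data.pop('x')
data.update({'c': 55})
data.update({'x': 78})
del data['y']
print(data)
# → {'z': 22, 'a': 43, 'c': 55, 'x': 78}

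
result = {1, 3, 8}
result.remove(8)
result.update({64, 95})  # {1, 3, 64, 95}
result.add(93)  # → {1, 3, 64, 93, 95}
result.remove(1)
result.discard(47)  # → {3, 64, 93, 95}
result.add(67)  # {3, 64, 67, 93, 95}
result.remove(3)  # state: {64, 67, 93, 95}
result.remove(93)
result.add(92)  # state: {64, 67, 92, 95}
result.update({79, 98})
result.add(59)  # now {59, 64, 67, 79, 92, 95, 98}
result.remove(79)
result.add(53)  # {53, 59, 64, 67, 92, 95, 98}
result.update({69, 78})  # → {53, 59, 64, 67, 69, 78, 92, 95, 98}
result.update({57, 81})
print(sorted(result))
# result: [53, 57, 59, 64, 67, 69, 78, 81, 92, 95, 98]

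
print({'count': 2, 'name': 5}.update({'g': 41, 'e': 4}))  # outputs None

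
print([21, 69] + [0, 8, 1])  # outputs [21, 69, 0, 8, 1]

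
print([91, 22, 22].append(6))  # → None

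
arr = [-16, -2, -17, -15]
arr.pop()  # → -15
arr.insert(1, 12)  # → [-16, 12, -2, -17]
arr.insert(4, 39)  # [-16, 12, -2, -17, 39]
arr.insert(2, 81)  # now [-16, 12, 81, -2, -17, 39]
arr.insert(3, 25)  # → [-16, 12, 81, 25, -2, -17, 39]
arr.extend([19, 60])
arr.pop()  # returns 60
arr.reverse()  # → [19, 39, -17, -2, 25, 81, 12, -16]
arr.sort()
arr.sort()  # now [-17, -16, -2, 12, 19, 25, 39, 81]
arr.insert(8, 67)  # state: [-17, -16, -2, 12, 19, 25, 39, 81, 67]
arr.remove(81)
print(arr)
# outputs [-17, -16, -2, 12, 19, 25, 39, 67]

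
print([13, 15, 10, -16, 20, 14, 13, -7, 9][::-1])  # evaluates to [9, -7, 13, 14, 20, -16, 10, 15, 13]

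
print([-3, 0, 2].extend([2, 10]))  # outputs None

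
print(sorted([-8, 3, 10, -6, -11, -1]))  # [-11, -8, -6, -1, 3, 10]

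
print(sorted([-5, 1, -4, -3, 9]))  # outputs [-5, -4, -3, 1, 9]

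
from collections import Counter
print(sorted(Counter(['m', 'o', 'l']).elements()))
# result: ['l', 'm', 'o']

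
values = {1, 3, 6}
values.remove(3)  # {1, 6}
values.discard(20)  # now {1, 6}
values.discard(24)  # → {1, 6}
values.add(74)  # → {1, 6, 74}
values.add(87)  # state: {1, 6, 74, 87}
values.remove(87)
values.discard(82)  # {1, 6, 74}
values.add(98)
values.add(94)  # {1, 6, 74, 94, 98}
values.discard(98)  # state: {1, 6, 74, 94}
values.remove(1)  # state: {6, 74, 94}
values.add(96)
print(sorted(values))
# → [6, 74, 94, 96]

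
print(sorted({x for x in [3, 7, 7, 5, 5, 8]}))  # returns [3, 5, 7, 8]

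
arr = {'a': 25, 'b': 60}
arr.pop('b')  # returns 60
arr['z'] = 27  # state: {'a': 25, 'z': 27}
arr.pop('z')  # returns 27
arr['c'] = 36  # {'a': 25, 'c': 36}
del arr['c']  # {'a': 25}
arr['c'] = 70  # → {'a': 25, 'c': 70}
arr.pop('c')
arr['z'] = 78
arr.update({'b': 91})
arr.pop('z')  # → 78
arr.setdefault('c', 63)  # 63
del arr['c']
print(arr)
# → {'a': 25, 'b': 91}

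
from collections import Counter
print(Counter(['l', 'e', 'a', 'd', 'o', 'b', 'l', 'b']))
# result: Counter({'l': 2, 'b': 2, 'e': 1, 'a': 1, 'd': 1, 'o': 1})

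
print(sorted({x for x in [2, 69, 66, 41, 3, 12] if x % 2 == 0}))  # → [2, 12, 66]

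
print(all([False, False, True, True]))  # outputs False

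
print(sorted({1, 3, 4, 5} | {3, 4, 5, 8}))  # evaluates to [1, 3, 4, 5, 8]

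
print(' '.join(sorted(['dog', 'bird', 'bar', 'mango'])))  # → bar bird dog mango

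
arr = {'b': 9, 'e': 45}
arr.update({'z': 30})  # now {'b': 9, 'e': 45, 'z': 30}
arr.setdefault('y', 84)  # 84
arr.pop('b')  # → 9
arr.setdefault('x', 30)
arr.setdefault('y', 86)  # 84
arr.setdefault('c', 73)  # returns 73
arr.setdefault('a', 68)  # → 68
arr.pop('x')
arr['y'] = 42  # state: {'e': 45, 'z': 30, 'y': 42, 'c': 73, 'a': 68}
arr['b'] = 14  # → {'e': 45, 'z': 30, 'y': 42, 'c': 73, 'a': 68, 'b': 14}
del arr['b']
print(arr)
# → {'e': 45, 'z': 30, 'y': 42, 'c': 73, 'a': 68}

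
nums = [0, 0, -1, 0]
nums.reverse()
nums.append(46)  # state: [0, -1, 0, 0, 46]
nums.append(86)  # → [0, -1, 0, 0, 46, 86]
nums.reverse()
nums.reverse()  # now [0, -1, 0, 0, 46, 86]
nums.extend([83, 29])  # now [0, -1, 0, 0, 46, 86, 83, 29]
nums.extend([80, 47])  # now [0, -1, 0, 0, 46, 86, 83, 29, 80, 47]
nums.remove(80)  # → [0, -1, 0, 0, 46, 86, 83, 29, 47]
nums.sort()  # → [-1, 0, 0, 0, 29, 46, 47, 83, 86]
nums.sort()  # [-1, 0, 0, 0, 29, 46, 47, 83, 86]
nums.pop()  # 86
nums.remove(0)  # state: [-1, 0, 0, 29, 46, 47, 83]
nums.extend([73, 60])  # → [-1, 0, 0, 29, 46, 47, 83, 73, 60]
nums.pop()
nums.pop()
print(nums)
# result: [-1, 0, 0, 29, 46, 47, 83]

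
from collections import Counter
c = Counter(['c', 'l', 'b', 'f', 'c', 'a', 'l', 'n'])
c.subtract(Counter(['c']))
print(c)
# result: Counter({'l': 2, 'c': 1, 'b': 1, 'f': 1, 'a': 1, 'n': 1})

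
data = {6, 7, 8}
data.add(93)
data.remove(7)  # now {6, 8, 93}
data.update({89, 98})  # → {6, 8, 89, 93, 98}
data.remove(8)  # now {6, 89, 93, 98}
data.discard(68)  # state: {6, 89, 93, 98}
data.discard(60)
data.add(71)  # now {6, 71, 89, 93, 98}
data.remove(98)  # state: {6, 71, 89, 93}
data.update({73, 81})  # {6, 71, 73, 81, 89, 93}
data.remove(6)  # {71, 73, 81, 89, 93}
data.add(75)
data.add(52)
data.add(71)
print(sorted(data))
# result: [52, 71, 73, 75, 81, 89, 93]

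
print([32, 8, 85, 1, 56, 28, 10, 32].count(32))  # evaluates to 2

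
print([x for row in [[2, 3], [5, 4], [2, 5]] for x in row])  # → [2, 3, 5, 4, 2, 5]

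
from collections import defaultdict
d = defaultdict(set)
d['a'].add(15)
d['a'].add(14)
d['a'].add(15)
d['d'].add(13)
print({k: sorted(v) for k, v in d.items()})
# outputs {'a': [14, 15], 'd': [13]}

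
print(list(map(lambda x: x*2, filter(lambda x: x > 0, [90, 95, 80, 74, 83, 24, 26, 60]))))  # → [180, 190, 160, 148, 166, 48, 52, 120]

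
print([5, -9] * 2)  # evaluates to [5, -9, 5, -9]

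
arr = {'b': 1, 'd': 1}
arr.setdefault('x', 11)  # 11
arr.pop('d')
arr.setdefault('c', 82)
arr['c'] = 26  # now {'b': 1, 'x': 11, 'c': 26}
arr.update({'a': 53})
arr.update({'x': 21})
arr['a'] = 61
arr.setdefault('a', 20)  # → 61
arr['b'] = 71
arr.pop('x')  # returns 21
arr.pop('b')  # 71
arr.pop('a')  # 61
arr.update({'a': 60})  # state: {'c': 26, 'a': 60}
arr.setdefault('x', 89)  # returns 89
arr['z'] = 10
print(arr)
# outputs {'c': 26, 'a': 60, 'x': 89, 'z': 10}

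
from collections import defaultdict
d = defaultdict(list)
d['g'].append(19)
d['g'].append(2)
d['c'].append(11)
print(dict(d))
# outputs {'g': [19, 2], 'c': [11]}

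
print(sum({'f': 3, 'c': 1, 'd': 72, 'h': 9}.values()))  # 85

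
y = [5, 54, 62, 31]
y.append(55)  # [5, 54, 62, 31, 55]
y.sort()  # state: [5, 31, 54, 55, 62]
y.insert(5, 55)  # [5, 31, 54, 55, 62, 55]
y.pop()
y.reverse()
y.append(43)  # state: [62, 55, 54, 31, 5, 43]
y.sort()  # [5, 31, 43, 54, 55, 62]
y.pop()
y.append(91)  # [5, 31, 43, 54, 55, 91]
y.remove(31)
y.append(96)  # [5, 43, 54, 55, 91, 96]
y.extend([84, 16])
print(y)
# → [5, 43, 54, 55, 91, 96, 84, 16]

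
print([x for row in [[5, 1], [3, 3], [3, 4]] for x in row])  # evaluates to [5, 1, 3, 3, 3, 4]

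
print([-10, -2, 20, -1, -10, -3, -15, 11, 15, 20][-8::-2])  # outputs [20, -10]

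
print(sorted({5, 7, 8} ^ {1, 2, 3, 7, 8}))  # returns [1, 2, 3, 5]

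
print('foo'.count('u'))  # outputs 0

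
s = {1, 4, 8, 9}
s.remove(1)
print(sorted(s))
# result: [4, 8, 9]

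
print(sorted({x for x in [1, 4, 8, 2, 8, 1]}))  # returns [1, 2, 4, 8]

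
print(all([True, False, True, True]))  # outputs False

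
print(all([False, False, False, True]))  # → False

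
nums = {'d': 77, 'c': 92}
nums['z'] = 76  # {'d': 77, 'c': 92, 'z': 76}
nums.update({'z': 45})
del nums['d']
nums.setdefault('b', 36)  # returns 36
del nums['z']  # {'c': 92, 'b': 36}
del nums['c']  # {'b': 36}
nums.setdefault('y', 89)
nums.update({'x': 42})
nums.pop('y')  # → 89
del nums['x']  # {'b': 36}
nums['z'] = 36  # {'b': 36, 'z': 36}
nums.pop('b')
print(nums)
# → {'z': 36}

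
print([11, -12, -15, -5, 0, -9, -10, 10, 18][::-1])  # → [18, 10, -10, -9, 0, -5, -15, -12, 11]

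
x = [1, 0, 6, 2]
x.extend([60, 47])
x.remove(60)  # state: [1, 0, 6, 2, 47]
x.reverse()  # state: [47, 2, 6, 0, 1]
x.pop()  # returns 1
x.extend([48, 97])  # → [47, 2, 6, 0, 48, 97]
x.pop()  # 97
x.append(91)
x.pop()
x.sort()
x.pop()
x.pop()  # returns 47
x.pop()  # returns 6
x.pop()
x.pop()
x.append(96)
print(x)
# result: [96]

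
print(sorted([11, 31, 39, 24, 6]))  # [6, 11, 24, 31, 39]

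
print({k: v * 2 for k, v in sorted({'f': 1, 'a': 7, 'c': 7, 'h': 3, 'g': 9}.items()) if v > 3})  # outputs {'a': 14, 'c': 14, 'g': 18}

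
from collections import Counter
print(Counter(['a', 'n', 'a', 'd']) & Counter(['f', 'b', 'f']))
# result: Counter()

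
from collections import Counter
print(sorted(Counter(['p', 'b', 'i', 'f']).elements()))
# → ['b', 'f', 'i', 'p']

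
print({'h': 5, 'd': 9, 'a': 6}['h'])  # 5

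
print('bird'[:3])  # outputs bir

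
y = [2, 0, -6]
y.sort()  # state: [-6, 0, 2]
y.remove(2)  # [-6, 0]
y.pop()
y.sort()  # [-6]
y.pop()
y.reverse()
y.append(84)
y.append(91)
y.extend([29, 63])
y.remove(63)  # [84, 91, 29]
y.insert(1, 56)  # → [84, 56, 91, 29]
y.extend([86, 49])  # [84, 56, 91, 29, 86, 49]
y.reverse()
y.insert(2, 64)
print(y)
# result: [49, 86, 64, 29, 91, 56, 84]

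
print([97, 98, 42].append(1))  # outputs None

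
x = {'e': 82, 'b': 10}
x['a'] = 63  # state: {'e': 82, 'b': 10, 'a': 63}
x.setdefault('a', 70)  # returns 63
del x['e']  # {'b': 10, 'a': 63}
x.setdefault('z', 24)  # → 24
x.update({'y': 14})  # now {'b': 10, 'a': 63, 'z': 24, 'y': 14}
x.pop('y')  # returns 14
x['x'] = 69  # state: {'b': 10, 'a': 63, 'z': 24, 'x': 69}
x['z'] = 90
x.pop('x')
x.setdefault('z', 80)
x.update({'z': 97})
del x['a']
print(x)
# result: {'b': 10, 'z': 97}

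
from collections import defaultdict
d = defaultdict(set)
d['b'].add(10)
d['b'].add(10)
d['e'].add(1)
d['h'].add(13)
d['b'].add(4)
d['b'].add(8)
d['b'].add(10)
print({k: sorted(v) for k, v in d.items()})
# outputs {'b': [4, 8, 10], 'e': [1], 'h': [13]}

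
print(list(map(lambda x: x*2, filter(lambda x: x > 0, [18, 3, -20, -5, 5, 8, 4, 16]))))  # [36, 6, 10, 16, 8, 32]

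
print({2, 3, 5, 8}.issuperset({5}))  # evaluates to True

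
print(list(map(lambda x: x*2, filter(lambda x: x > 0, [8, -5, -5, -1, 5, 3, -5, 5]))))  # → [16, 10, 6, 10]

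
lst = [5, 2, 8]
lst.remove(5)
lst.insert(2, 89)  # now [2, 8, 89]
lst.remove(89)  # [2, 8]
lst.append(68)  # [2, 8, 68]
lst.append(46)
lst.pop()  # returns 46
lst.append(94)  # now [2, 8, 68, 94]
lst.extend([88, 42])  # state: [2, 8, 68, 94, 88, 42]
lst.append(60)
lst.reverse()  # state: [60, 42, 88, 94, 68, 8, 2]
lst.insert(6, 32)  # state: [60, 42, 88, 94, 68, 8, 32, 2]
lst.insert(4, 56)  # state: [60, 42, 88, 94, 56, 68, 8, 32, 2]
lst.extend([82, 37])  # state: [60, 42, 88, 94, 56, 68, 8, 32, 2, 82, 37]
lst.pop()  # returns 37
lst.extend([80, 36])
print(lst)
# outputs [60, 42, 88, 94, 56, 68, 8, 32, 2, 82, 80, 36]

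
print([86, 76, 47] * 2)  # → [86, 76, 47, 86, 76, 47]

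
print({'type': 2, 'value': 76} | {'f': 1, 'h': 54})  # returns {'type': 2, 'value': 76, 'f': 1, 'h': 54}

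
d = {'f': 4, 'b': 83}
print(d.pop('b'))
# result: 83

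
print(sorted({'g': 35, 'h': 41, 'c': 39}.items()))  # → [('c', 39), ('g', 35), ('h', 41)]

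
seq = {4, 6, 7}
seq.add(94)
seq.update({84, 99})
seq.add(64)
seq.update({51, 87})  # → {4, 6, 7, 51, 64, 84, 87, 94, 99}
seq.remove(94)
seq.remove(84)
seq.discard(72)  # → {4, 6, 7, 51, 64, 87, 99}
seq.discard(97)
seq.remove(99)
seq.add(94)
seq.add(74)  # {4, 6, 7, 51, 64, 74, 87, 94}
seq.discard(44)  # {4, 6, 7, 51, 64, 74, 87, 94}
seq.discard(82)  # {4, 6, 7, 51, 64, 74, 87, 94}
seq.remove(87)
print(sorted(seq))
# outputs [4, 6, 7, 51, 64, 74, 94]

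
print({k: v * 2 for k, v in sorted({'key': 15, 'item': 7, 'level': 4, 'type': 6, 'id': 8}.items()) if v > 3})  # {'id': 16, 'item': 14, 'key': 30, 'level': 8, 'type': 12}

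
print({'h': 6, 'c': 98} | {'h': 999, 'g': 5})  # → {'h': 999, 'c': 98, 'g': 5}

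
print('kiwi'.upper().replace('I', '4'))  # K4W4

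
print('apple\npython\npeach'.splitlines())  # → ['apple', 'python', 'peach']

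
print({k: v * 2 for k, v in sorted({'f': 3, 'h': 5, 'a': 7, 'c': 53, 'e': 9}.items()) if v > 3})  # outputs {'a': 14, 'c': 106, 'e': 18, 'h': 10}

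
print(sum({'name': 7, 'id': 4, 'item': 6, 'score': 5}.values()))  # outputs 22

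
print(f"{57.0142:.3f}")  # 57.014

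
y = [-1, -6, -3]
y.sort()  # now [-6, -3, -1]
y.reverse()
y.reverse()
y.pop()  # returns -1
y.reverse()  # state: [-3, -6]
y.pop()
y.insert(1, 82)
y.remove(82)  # [-3]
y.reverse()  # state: [-3]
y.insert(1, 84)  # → [-3, 84]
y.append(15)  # [-3, 84, 15]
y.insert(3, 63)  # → [-3, 84, 15, 63]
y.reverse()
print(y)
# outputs [63, 15, 84, -3]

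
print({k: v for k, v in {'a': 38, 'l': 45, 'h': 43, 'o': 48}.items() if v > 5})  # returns {'a': 38, 'l': 45, 'h': 43, 'o': 48}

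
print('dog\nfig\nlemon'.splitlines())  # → ['dog', 'fig', 'lemon']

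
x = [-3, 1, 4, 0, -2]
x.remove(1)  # [-3, 4, 0, -2]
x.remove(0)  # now [-3, 4, -2]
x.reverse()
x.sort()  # [-3, -2, 4]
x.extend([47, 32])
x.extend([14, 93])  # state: [-3, -2, 4, 47, 32, 14, 93]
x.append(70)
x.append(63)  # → [-3, -2, 4, 47, 32, 14, 93, 70, 63]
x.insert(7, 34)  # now [-3, -2, 4, 47, 32, 14, 93, 34, 70, 63]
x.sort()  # [-3, -2, 4, 14, 32, 34, 47, 63, 70, 93]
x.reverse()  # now [93, 70, 63, 47, 34, 32, 14, 4, -2, -3]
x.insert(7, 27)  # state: [93, 70, 63, 47, 34, 32, 14, 27, 4, -2, -3]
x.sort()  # [-3, -2, 4, 14, 27, 32, 34, 47, 63, 70, 93]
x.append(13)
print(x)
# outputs [-3, -2, 4, 14, 27, 32, 34, 47, 63, 70, 93, 13]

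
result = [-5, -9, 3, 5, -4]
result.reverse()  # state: [-4, 5, 3, -9, -5]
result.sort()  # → [-9, -5, -4, 3, 5]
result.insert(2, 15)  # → [-9, -5, 15, -4, 3, 5]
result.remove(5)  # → [-9, -5, 15, -4, 3]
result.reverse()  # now [3, -4, 15, -5, -9]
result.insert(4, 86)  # [3, -4, 15, -5, 86, -9]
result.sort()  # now [-9, -5, -4, 3, 15, 86]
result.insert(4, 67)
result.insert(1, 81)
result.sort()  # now [-9, -5, -4, 3, 15, 67, 81, 86]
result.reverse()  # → [86, 81, 67, 15, 3, -4, -5, -9]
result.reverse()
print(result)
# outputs [-9, -5, -4, 3, 15, 67, 81, 86]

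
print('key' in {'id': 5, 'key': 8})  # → True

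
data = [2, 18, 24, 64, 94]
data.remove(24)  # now [2, 18, 64, 94]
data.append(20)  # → [2, 18, 64, 94, 20]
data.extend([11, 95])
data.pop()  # 95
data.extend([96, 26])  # [2, 18, 64, 94, 20, 11, 96, 26]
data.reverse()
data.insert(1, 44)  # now [26, 44, 96, 11, 20, 94, 64, 18, 2]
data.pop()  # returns 2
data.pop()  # 18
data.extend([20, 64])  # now [26, 44, 96, 11, 20, 94, 64, 20, 64]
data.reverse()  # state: [64, 20, 64, 94, 20, 11, 96, 44, 26]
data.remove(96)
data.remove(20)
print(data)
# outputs [64, 64, 94, 20, 11, 44, 26]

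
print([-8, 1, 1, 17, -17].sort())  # None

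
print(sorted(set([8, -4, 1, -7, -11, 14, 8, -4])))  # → [-11, -7, -4, 1, 8, 14]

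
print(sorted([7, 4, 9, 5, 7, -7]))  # [-7, 4, 5, 7, 7, 9]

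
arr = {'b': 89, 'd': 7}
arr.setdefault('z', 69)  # 69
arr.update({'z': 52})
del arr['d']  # {'b': 89, 'z': 52}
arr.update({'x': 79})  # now {'b': 89, 'z': 52, 'x': 79}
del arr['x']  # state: {'b': 89, 'z': 52}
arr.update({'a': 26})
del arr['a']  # {'b': 89, 'z': 52}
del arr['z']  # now {'b': 89}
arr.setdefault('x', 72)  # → 72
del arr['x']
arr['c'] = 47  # {'b': 89, 'c': 47}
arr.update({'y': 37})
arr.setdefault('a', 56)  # 56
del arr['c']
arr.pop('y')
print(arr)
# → {'b': 89, 'a': 56}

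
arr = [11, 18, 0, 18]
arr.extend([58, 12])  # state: [11, 18, 0, 18, 58, 12]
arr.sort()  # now [0, 11, 12, 18, 18, 58]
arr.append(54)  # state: [0, 11, 12, 18, 18, 58, 54]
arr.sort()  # [0, 11, 12, 18, 18, 54, 58]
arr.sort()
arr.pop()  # 58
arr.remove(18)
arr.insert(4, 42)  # [0, 11, 12, 18, 42, 54]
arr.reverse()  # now [54, 42, 18, 12, 11, 0]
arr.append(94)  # [54, 42, 18, 12, 11, 0, 94]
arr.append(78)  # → [54, 42, 18, 12, 11, 0, 94, 78]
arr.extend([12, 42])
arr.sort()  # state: [0, 11, 12, 12, 18, 42, 42, 54, 78, 94]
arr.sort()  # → [0, 11, 12, 12, 18, 42, 42, 54, 78, 94]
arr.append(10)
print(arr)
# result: [0, 11, 12, 12, 18, 42, 42, 54, 78, 94, 10]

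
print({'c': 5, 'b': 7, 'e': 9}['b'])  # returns 7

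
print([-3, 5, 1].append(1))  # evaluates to None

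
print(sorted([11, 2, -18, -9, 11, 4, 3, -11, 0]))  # [-18, -11, -9, 0, 2, 3, 4, 11, 11]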